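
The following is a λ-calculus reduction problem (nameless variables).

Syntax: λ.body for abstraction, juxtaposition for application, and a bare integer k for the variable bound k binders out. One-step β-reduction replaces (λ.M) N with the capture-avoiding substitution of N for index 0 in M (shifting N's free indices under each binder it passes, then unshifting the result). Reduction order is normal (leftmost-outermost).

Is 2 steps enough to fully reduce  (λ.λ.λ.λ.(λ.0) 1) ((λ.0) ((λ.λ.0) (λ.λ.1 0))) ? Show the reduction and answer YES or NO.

  start: (λ.λ.λ.λ.(λ.0) 1) ((λ.0) ((λ.λ.0) (λ.λ.1 0)))
  →1  λ.λ.λ.(λ.0) 1
  →2  λ.λ.λ.1

Answer: YES — reaches normal form λ.λ.λ.1 in 2 ≤ 2 steps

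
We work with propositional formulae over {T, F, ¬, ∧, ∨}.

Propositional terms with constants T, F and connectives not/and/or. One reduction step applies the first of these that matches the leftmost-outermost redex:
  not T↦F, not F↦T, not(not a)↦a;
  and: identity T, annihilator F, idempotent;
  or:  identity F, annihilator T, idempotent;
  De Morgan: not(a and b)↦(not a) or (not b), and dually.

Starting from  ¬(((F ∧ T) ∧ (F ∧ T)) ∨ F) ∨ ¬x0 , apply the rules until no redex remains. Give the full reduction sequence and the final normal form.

  start: ¬(((F ∧ T) ∧ (F ∧ T)) ∨ F) ∨ ¬x0
  [1] (¬((F ∧ T) ∧ (F ∧ T)) ∧ ¬F) ∨ ¬x0
  [2] ((¬(F ∧ T) ∨ ¬(F ∧ T)) ∧ ¬F) ∨ ¬x0
  [3] (¬(F ∧ T) ∧ ¬F) ∨ ¬x0
  [4] ((¬F ∨ ¬T) ∧ ¬F) ∨ ¬x0
  [5] ((T ∨ ¬T) ∧ ¬F) ∨ ¬x0
  [6] (T ∧ ¬F) ∨ ¬x0
  [7] ¬F ∨ ¬x0
  [8] T ∨ ¬x0
  [9] T

Answer: normal form = T  (in 9 steps)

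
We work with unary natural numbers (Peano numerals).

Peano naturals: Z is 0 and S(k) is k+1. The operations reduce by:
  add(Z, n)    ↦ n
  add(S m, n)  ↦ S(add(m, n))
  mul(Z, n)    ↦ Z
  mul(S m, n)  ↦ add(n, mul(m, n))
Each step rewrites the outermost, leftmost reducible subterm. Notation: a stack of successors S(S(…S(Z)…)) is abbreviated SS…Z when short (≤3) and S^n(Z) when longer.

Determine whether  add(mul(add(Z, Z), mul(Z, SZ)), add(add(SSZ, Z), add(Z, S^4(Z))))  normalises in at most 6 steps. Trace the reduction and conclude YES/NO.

  start: add(mul(add(Z, Z), mul(Z, SZ)), add(add(SSZ, Z), add(Z, S^4(Z))))
  step 1: add(mul(Z, mul(Z, SZ)), add(add(SSZ, Z), add(Z, S^4(Z))))
  step 2: add(Z, add(add(SSZ, Z), add(Z, S^4(Z))))
  step 3: add(add(SSZ, Z), add(Z, S^4(Z)))
  step 4: add(S(add(SZ, Z)), add(Z, S^4(Z)))
  step 5: S(add(add(SZ, Z), add(Z, S^4(Z))))
  step 6: S(add(S(add(Z, Z)), add(Z, S^4(Z))))

Answer: NO — after 6 steps the term is S(add(S(add(Z, Z)), add(Z, S^4(Z)))), not yet normal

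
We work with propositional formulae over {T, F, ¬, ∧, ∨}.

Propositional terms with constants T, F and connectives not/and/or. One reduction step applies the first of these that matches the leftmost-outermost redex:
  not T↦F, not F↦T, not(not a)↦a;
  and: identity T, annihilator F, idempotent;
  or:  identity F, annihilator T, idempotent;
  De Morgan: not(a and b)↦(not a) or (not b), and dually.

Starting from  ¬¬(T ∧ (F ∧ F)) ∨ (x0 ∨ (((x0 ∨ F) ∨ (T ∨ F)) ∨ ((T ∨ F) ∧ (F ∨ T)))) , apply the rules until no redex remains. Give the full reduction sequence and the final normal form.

  start: ¬¬(T ∧ (F ∧ F)) ∨ (x0 ∨ (((x0 ∨ F) ∨ (T ∨ F)) ∨ ((T ∨ F) ∧ (F ∨ T))))
  →1  (T ∧ (F ∧ F)) ∨ (x0 ∨ (((x0 ∨ F) ∨ (T ∨ F)) ∨ ((T ∨ F) ∧ (F ∨ T))))
  →2  (F ∧ F) ∨ (x0 ∨ (((x0 ∨ F) ∨ (T ∨ F)) ∨ ((T ∨ F) ∧ (F ∨ T))))
  →3  F ∨ (x0 ∨ (((x0 ∨ F) ∨ (T ∨ F)) ∨ ((T ∨ F) ∧ (F ∨ T))))
  →4  x0 ∨ (((x0 ∨ F) ∨ (T ∨ F)) ∨ ((T ∨ F) ∧ (F ∨ T)))
  →5  x0 ∨ ((x0 ∨ (T ∨ F)) ∨ ((T ∨ F) ∧ (F ∨ T)))
  →6  x0 ∨ ((x0 ∨ T) ∨ ((T ∨ F) ∧ (F ∨ T)))
  →7  x0 ∨ (T ∨ ((T ∨ F) ∧ (F ∨ T)))
  →8  x0 ∨ T
  →9  T

Answer: normal form = T  (in 9 steps)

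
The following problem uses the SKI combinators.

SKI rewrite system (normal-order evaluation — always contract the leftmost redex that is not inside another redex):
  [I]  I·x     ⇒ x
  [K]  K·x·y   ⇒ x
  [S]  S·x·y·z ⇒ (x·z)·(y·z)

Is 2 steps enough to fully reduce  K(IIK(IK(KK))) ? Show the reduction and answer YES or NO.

Answer: NO — after 2 steps the term is K(K(IK(KK))), not yet normal

Reduction:
  start: K(IIK(IK(KK)))
  [1] K(IK(IK(KK)))
  [2] K(K(IK(KK)))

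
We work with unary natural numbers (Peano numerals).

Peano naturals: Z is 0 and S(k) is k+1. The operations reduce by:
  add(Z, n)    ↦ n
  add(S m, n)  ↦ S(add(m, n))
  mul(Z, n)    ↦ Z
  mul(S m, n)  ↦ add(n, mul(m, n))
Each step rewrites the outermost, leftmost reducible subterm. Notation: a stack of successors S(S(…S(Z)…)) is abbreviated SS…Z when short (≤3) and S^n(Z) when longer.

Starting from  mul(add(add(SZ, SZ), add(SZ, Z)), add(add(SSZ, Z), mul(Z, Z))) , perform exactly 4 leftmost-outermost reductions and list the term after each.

Answer: after 4 steps: add(add(S(add(SZ, Z)), mul(Z, Z)), mul(add(add(Z, SZ), add(SZ, Z)), add(add(SSZ, Z), mul(Z, Z))))

Working:
  start: mul(add(add(SZ, SZ), add(SZ, Z)), add(add(SSZ, Z), mul(Z, Z)))
  step 1: mul(add(S(add(Z, SZ)), add(SZ, Z)), add(add(SSZ, Z), mul(Z, Z)))
  step 2: mul(S(add(add(Z, SZ), add(SZ, Z))), add(add(SSZ, Z), mul(Z, Z)))
  step 3: add(add(add(SSZ, Z), mul(Z, Z)), mul(add(add(Z, SZ), add(SZ, Z)), add(add(SSZ, Z), mul(Z, Z))))
  step 4: add(add(S(add(SZ, Z)), mul(Z, Z)), mul(add(add(Z, SZ), add(SZ, Z)), add(add(SSZ, Z), mul(Z, Z))))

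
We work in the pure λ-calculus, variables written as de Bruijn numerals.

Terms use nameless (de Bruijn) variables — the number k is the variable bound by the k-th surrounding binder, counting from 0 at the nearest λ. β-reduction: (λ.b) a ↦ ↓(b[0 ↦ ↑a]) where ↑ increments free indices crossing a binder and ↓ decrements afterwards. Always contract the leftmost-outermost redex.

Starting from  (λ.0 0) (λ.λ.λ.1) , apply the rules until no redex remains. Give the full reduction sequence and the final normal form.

  start: (λ.0 0) (λ.λ.λ.1)
  →1  (λ.λ.λ.1) (λ.λ.λ.1)
  →2  λ.λ.1

Answer: normal form = λ.λ.1  (in 2 steps)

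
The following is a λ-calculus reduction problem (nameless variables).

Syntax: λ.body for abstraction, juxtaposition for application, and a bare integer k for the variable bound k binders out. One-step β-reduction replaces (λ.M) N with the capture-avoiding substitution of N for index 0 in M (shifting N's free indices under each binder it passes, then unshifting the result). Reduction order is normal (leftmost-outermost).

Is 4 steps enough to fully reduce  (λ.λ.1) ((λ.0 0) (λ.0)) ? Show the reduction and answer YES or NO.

  start: (λ.λ.1) ((λ.0 0) (λ.0))
  →1  λ.(λ.0 0) (λ.0)
  →2  λ.(λ.0) (λ.0)
  →3  λ.λ.0

Answer: YES — reaches normal form λ.λ.0 in 3 ≤ 4 steps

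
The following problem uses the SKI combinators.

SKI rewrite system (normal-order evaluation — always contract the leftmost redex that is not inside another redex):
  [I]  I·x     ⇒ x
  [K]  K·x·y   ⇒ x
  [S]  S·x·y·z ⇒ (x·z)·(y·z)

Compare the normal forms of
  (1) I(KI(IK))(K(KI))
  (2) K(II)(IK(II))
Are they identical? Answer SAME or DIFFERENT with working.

Term A:
  start: I(KI(IK))(K(KI))
  [1] KI(IK)(K(KI))
  [2] I(K(KI))
  [3] K(KI)

Term B:
  start: K(II)(IK(II))
  [1] II
  [2] I

Answer: DIFFERENT — A ⇓ K(KI), B ⇓ I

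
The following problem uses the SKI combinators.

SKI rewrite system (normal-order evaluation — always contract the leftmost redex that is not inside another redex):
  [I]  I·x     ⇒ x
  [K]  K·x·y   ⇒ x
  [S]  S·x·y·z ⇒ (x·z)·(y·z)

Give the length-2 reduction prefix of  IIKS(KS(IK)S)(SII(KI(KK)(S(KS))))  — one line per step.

Answer: after 2 steps: KS(KS(IK)S)(SII(KI(KK)(S(KS))))

Derivation:
  start: IIKS(KS(IK)S)(SII(KI(KK)(S(KS))))
  step 1: IKS(KS(IK)S)(SII(KI(KK)(S(KS))))
  step 2: KS(KS(IK)S)(SII(KI(KK)(S(KS))))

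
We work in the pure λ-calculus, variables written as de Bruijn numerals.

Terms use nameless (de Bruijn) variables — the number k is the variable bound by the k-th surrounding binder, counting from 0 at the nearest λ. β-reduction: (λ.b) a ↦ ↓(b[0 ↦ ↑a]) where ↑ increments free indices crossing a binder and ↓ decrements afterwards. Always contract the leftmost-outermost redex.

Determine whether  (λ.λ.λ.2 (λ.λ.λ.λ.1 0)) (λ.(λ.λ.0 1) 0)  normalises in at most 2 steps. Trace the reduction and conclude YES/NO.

  start: (λ.λ.λ.2 (λ.λ.λ.λ.1 0)) (λ.(λ.λ.0 1) 0)
  [1] λ.λ.(λ.(λ.λ.0 1) 0) (λ.λ.λ.λ.1 0)
  [2] λ.λ.(λ.λ.0 1) (λ.λ.λ.λ.1 0)

Answer: NO — after 2 steps the term is λ.λ.(λ.λ.0 1) (λ.λ.λ.λ.1 0), not yet normal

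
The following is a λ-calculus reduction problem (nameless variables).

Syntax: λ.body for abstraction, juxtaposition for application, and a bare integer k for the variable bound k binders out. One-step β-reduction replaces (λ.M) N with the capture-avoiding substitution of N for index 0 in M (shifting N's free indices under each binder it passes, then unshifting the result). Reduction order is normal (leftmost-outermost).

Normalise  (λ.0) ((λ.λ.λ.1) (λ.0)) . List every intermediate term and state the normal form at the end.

Answer: normal form = λ.λ.1  (in 2 steps)

Reduction:
  start: (λ.0) ((λ.λ.λ.1) (λ.0))
  →1  (λ.λ.λ.1) (λ.0)
  →2  λ.λ.1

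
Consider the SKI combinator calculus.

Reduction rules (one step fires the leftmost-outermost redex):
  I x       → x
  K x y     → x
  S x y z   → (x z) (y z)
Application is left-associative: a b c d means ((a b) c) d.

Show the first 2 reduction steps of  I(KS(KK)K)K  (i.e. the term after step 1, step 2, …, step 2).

  start: I(KS(KK)K)K
  →1  KS(KK)KK
  →2  SKK

Answer: after 2 steps: SKK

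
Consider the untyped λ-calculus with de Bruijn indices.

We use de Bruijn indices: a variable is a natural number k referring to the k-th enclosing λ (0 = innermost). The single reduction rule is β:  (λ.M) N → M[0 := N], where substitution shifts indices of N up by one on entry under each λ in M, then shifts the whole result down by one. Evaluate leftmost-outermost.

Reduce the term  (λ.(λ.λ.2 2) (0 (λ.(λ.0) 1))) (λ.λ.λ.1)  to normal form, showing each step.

Answer: normal form = λ.λ.λ.1  (in 3 steps)

Reduction:
  start: (λ.(λ.λ.2 2) (0 (λ.(λ.0) 1))) (λ.λ.λ.1)
  [1] (λ.λ.(λ.λ.λ.1) (λ.λ.λ.1)) ((λ.λ.λ.1) (λ.(λ.0) (λ.λ.λ.1)))
  [2] λ.(λ.λ.λ.1) (λ.λ.λ.1)
  [3] λ.λ.λ.1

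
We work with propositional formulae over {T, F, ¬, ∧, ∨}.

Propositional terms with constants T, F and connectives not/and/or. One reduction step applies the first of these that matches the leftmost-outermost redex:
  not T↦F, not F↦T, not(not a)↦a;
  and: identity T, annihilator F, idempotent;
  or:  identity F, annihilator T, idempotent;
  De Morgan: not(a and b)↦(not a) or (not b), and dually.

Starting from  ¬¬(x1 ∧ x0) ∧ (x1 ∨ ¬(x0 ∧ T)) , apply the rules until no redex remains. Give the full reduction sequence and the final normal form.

  start: ¬¬(x1 ∧ x0) ∧ (x1 ∨ ¬(x0 ∧ T))
  →1  (x1 ∧ x0) ∧ (x1 ∨ ¬(x0 ∧ T))
  →2  (x1 ∧ x0) ∧ (x1 ∨ (¬x0 ∨ ¬T))
  →3  (x1 ∧ x0) ∧ (x1 ∨ (¬x0 ∨ F))
  →4  (x1 ∧ x0) ∧ (x1 ∨ ¬x0)

Answer: normal form = (x1 ∧ x0) ∧ (x1 ∨ ¬x0)  (in 4 steps)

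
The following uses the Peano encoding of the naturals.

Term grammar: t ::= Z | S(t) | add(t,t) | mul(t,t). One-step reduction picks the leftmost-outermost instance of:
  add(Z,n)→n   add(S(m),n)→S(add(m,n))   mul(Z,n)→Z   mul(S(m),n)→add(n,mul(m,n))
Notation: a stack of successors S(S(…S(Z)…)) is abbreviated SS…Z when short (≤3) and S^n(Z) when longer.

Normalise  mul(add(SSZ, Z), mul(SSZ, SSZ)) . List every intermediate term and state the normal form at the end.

Answer: normal form = S^8(Z)  (in 34 steps)

Derivation:
  start: mul(add(SSZ, Z), mul(SSZ, SSZ))
  [1] mul(S(add(SZ, Z)), mul(SSZ, SSZ))
  [2] add(mul(SSZ, SSZ), mul(add(SZ, Z), mul(SSZ, SSZ)))
  [3] add(add(SSZ, mul(SZ, SSZ)), mul(add(SZ, Z), mul(SSZ, SSZ)))
  [4] add(S(add(SZ, mul(SZ, SSZ))), mul(add(SZ, Z), mul(SSZ, SSZ)))
  [5] S(add(add(SZ, mul(SZ, SSZ)), mul(add(SZ, Z), mul(SSZ, SSZ))))
  [6] S(add(S(add(Z, mul(SZ, SSZ))), mul(add(SZ, Z), mul(SSZ, SSZ))))
  [7] S(S(add(add(Z, mul(SZ, SSZ)), mul(add(SZ, Z), mul(SSZ, SSZ)))))
  [8] S(S(add(mul(SZ, SSZ), mul(add(SZ, Z), mul(SSZ, SSZ)))))
  [9] S(S(add(add(SSZ, mul(Z, SSZ)), mul(add(SZ, Z), mul(SSZ, SSZ)))))
  [10] S(S(add(S(add(SZ, mul(Z, SSZ))), mul(add(SZ, Z), mul(SSZ, SSZ)))))
  [11] S(S(S(add(add(SZ, mul(Z, SSZ)), mul(add(SZ, Z), mul(SSZ, SSZ))))))
  [12] S(S(S(add(S(add(Z, mul(Z, SSZ))), mul(add(SZ, Z), mul(SSZ, SSZ))))))
  [13] S(S(S(S(add(add(Z, mul(Z, SSZ)), mul(add(SZ, Z), mul(SSZ, SSZ)))))))
  [14] S(S(S(S(add(mul(Z, SSZ), mul(add(SZ, Z), mul(SSZ, SSZ)))))))
  [15] S(S(S(S(add(Z, mul(add(SZ, Z), mul(SSZ, SSZ)))))))
  [16] S(S(S(S(mul(add(SZ, Z), mul(SSZ, SSZ))))))
  [17] S(S(S(S(mul(S(add(Z, Z)), mul(SSZ, SSZ))))))
  [18] S(S(S(S(add(mul(SSZ, SSZ), mul(add(Z, Z), mul(SSZ, SSZ)))))))
  [19] S(S(S(S(add(add(SSZ, mul(SZ, SSZ)), mul(add(Z, Z), mul(SSZ, SSZ)))))))
  [20] S(S(S(S(add(S(add(SZ, mul(SZ, SSZ))), mul(add(Z, Z), mul(SSZ, SSZ)))))))
  [21] S(S(S(S(S(add(add(SZ, mul(SZ, SSZ)), mul(add(Z, Z), mul(SSZ, SSZ))))))))
  [22] S(S(S(S(S(add(S(add(Z, mul(SZ, SSZ))), mul(add(Z, Z), mul(SSZ, SSZ))))))))
  [23] S(S(S(S(S(S(add(add(Z, mul(SZ, SSZ)), mul(add(Z, Z), mul(SSZ, SSZ)))))))))
  [24] S(S(S(S(S(S(add(mul(SZ, SSZ), mul(add(Z, Z), mul(SSZ, SSZ)))))))))
  [25] S(S(S(S(S(S(add(add(SSZ, mul(Z, SSZ)), mul(add(Z, Z), mul(SSZ, SSZ)))))))))
  [26] S(S(S(S(S(S(add(S(add(SZ, mul(Z, SSZ))), mul(add(Z, Z), mul(SSZ, SSZ)))))))))
  [27] S(S(S(S(S(S(S(add(add(SZ, mul(Z, SSZ)), mul(add(Z, Z), mul(SSZ, SSZ))))))))))
  [28] S(S(S(S(S(S(S(add(S(add(Z, mul(Z, SSZ))), mul(add(Z, Z), mul(SSZ, SSZ))))))))))
  [29] S(S(S(S(S(S(S(S(add(add(Z, mul(Z, SSZ)), mul(add(Z, Z), mul(SSZ, SSZ)))))))))))
  [30] S(S(S(S(S(S(S(S(add(mul(Z, SSZ), mul(add(Z, Z), mul(SSZ, SSZ)))))))))))
  [31] S(S(S(S(S(S(S(S(add(Z, mul(add(Z, Z), mul(SSZ, SSZ)))))))))))
  [32] S(S(S(S(S(S(S(S(mul(add(Z, Z), mul(SSZ, SSZ))))))))))
  [33] S(S(S(S(S(S(S(S(mul(Z, mul(SSZ, SSZ))))))))))
  [34] S^8(Z)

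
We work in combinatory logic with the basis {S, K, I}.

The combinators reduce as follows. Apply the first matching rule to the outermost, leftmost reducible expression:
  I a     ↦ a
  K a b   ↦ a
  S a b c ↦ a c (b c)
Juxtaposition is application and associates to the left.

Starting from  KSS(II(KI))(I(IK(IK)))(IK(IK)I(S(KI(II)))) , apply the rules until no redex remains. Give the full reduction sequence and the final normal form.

  start: KSS(II(KI))(I(IK(IK)))(IK(IK)I(S(KI(II))))
  [1] S(II(KI))(I(IK(IK)))(IK(IK)I(S(KI(II))))
  [2] II(KI)(IK(IK)I(S(KI(II))))(I(IK(IK))(IK(IK)I(S(KI(II)))))
  [3] I(KI)(IK(IK)I(S(KI(II))))(I(IK(IK))(IK(IK)I(S(KI(II)))))
  [4] KI(IK(IK)I(S(KI(II))))(I(IK(IK))(IK(IK)I(S(KI(II)))))
  [5] I(I(IK(IK))(IK(IK)I(S(KI(II)))))
  [6] I(IK(IK))(IK(IK)I(S(KI(II))))
  [7] IK(IK)(IK(IK)I(S(KI(II))))
  [8] K(IK)(IK(IK)I(S(KI(II))))
  [9] IK
  [10] K

Answer: normal form = K  (in 10 steps)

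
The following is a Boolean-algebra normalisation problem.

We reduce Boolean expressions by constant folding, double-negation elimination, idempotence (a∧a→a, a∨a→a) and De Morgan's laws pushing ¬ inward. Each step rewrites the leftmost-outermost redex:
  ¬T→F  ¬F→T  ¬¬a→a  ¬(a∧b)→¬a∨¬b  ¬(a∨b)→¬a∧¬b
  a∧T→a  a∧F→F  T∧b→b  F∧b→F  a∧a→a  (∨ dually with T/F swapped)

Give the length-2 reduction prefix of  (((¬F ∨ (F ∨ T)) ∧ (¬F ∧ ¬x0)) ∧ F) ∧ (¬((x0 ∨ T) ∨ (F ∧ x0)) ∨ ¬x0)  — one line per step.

  start: (((¬F ∨ (F ∨ T)) ∧ (¬F ∧ ¬x0)) ∧ F) ∧ (¬((x0 ∨ T) ∨ (F ∧ x0)) ∨ ¬x0)
  step 1: F ∧ (¬((x0 ∨ T) ∨ (F ∧ x0)) ∨ ¬x0)
  step 2: F

Answer: after 2 steps: F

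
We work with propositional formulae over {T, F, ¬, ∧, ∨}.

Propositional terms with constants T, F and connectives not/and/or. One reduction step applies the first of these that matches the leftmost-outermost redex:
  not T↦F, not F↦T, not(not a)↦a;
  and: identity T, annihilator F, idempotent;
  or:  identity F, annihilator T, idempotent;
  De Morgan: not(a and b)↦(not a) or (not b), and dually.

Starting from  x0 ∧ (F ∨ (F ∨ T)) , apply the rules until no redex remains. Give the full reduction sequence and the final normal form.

Answer: normal form = x0  (in 3 steps)

Reduction:
  start: x0 ∧ (F ∨ (F ∨ T))
  [1] x0 ∧ (F ∨ T)
  [2] x0 ∧ T
  [3] x0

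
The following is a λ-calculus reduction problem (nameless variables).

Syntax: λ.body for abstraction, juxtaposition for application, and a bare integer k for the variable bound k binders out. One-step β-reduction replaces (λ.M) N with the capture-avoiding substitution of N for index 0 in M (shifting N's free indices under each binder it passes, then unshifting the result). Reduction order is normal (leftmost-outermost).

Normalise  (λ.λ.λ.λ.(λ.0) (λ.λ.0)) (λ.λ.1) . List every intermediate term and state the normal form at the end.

Answer: normal form = λ.λ.λ.λ.λ.0  (in 2 steps)

Derivation:
  start: (λ.λ.λ.λ.(λ.0) (λ.λ.0)) (λ.λ.1)
  [1] λ.λ.λ.(λ.0) (λ.λ.0)
  [2] λ.λ.λ.λ.λ.0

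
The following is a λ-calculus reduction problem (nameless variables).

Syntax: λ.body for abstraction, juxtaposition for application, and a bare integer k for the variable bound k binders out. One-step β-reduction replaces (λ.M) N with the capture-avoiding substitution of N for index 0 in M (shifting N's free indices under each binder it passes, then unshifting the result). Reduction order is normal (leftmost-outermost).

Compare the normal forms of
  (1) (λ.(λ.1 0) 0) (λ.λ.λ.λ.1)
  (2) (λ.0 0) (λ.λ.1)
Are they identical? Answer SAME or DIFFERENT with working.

Term A:
  start: (λ.(λ.1 0) 0) (λ.λ.λ.λ.1)
  [1] (λ.(λ.λ.λ.λ.1) 0) (λ.λ.λ.λ.1)
  [2] (λ.λ.λ.λ.1) (λ.λ.λ.λ.1)
  [3] λ.λ.λ.1

Term B:
  start: (λ.0 0) (λ.λ.1)
  [1] (λ.λ.1) (λ.λ.1)
  [2] λ.λ.λ.1

Answer: SAME — A ⇓ λ.λ.λ.1, B ⇓ λ.λ.λ.1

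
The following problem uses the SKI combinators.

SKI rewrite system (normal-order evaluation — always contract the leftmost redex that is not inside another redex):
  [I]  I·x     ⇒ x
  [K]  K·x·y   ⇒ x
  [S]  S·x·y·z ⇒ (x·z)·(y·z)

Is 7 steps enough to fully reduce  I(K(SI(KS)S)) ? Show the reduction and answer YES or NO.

Answer: YES — reaches normal form K(SS) in 4 ≤ 7 steps

Working:
  start: I(K(SI(KS)S))
  →1  K(SI(KS)S)
  →2  K(IS(KSS))
  →3  K(S(KSS))
  →4  K(SS)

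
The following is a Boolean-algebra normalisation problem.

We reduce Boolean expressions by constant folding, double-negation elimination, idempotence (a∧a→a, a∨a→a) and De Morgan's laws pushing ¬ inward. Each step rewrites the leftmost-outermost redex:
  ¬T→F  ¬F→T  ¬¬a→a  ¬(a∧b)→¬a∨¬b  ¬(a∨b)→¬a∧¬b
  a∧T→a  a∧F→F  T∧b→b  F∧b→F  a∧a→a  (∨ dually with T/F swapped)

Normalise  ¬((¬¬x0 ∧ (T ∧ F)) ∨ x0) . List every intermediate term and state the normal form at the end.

Answer: normal form = ¬x0  (in 9 steps)

Reduction:
  start: ¬((¬¬x0 ∧ (T ∧ F)) ∨ x0)
  step 1: ¬(¬¬x0 ∧ (T ∧ F)) ∧ ¬x0
  step 2: (¬¬¬x0 ∨ ¬(T ∧ F)) ∧ ¬x0
  step 3: (¬x0 ∨ ¬(T ∧ F)) ∧ ¬x0
  step 4: (¬x0 ∨ (¬T ∨ ¬F)) ∧ ¬x0
  step 5: (¬x0 ∨ (F ∨ ¬F)) ∧ ¬x0
  step 6: (¬x0 ∨ ¬F) ∧ ¬x0
  step 7: (¬x0 ∨ T) ∧ ¬x0
  step 8: T ∧ ¬x0
  step 9: ¬x0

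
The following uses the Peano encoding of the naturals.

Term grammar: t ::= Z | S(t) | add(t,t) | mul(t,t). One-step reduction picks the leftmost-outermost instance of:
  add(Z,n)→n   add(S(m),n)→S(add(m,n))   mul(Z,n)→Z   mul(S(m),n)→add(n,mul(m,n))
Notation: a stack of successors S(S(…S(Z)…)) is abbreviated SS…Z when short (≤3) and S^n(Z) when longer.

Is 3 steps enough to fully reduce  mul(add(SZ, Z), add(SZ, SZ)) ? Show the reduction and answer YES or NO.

  start: mul(add(SZ, Z), add(SZ, SZ))
  step 1: mul(S(add(Z, Z)), add(SZ, SZ))
  step 2: add(add(SZ, SZ), mul(add(Z, Z), add(SZ, SZ)))
  step 3: add(S(add(Z, SZ)), mul(add(Z, Z), add(SZ, SZ)))

Answer: NO — after 3 steps the term is add(S(add(Z, SZ)), mul(add(Z, Z), add(SZ, SZ))), not yet normal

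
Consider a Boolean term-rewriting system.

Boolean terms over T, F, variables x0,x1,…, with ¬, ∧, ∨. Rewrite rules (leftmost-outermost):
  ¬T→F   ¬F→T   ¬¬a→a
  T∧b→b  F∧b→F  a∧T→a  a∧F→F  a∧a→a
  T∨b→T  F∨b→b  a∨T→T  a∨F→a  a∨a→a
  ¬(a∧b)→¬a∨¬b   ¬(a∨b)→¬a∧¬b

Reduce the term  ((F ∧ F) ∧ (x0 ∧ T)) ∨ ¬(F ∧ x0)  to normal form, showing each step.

Answer: normal form = T  (in 6 steps)

Reduction:
  start: ((F ∧ F) ∧ (x0 ∧ T)) ∨ ¬(F ∧ x0)
  step 1: (F ∧ (x0 ∧ T)) ∨ ¬(F ∧ x0)
  step 2: F ∨ ¬(F ∧ x0)
  step 3: ¬(F ∧ x0)
  step 4: ¬F ∨ ¬x0
  step 5: T ∨ ¬x0
  step 6: T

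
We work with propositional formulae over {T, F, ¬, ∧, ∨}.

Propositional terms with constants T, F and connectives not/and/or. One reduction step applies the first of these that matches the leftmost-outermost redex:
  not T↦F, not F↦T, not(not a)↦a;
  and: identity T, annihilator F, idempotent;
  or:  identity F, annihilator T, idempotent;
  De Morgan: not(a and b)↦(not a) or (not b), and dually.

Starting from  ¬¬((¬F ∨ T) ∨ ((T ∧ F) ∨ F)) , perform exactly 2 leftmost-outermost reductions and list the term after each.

  start: ¬¬((¬F ∨ T) ∨ ((T ∧ F) ∨ F))
  step 1: (¬F ∨ T) ∨ ((T ∧ F) ∨ F)
  step 2: T ∨ ((T ∧ F) ∨ F)

Answer: after 2 steps: T ∨ ((T ∧ F) ∨ F)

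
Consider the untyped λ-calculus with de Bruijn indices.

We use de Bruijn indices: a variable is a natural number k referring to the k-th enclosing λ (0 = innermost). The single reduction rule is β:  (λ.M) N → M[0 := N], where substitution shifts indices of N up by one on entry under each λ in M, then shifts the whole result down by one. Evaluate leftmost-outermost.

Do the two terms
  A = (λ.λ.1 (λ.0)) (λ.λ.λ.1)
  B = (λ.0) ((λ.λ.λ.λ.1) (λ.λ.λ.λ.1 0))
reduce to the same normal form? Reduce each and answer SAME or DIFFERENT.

Term A:
  start: (λ.λ.1 (λ.0)) (λ.λ.λ.1)
  [1] λ.(λ.λ.λ.1) (λ.0)
  [2] λ.λ.λ.1

Term B:
  start: (λ.0) ((λ.λ.λ.λ.1) (λ.λ.λ.λ.1 0))
  [1] (λ.λ.λ.λ.1) (λ.λ.λ.λ.1 0)
  [2] λ.λ.λ.1

Answer: SAME — A ⇓ λ.λ.λ.1, B ⇓ λ.λ.λ.1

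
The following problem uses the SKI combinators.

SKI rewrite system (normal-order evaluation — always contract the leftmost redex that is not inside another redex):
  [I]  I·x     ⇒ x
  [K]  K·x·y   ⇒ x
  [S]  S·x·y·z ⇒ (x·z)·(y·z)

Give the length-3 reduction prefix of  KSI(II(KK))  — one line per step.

  start: KSI(II(KK))
  [1] S(II(KK))
  [2] S(I(KK))
  [3] S(KK)

Answer: after 3 steps: S(KK)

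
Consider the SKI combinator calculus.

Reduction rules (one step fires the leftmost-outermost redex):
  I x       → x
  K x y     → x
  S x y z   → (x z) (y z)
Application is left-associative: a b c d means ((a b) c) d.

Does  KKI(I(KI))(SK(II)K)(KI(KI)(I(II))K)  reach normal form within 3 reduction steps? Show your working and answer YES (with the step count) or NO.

  start: KKI(I(KI))(SK(II)K)(KI(KI)(I(II))K)
  →1  K(I(KI))(SK(II)K)(KI(KI)(I(II))K)
  →2  I(KI)(KI(KI)(I(II))K)
  →3  KI(KI(KI)(I(II))K)

Answer: NO — after 3 steps the term is KI(KI(KI)(I(II))K), not yet normal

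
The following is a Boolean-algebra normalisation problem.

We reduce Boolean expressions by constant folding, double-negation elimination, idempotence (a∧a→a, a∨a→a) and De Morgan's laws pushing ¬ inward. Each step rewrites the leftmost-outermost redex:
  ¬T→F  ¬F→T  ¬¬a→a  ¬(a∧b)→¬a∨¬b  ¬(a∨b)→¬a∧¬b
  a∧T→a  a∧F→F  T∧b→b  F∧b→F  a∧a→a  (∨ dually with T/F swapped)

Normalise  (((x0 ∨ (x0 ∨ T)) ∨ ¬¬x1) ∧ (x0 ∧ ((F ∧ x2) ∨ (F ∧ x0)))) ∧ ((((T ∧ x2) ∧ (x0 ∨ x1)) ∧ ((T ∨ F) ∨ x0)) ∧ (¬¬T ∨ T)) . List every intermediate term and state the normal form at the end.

  start: (((x0 ∨ (x0 ∨ T)) ∨ ¬¬x1) ∧ (x0 ∧ ((F ∧ x2) ∨ (F ∧ x0)))) ∧ ((((T ∧ x2) ∧ (x0 ∨ x1)) ∧ ((T ∨ F) ∨ x0)) ∧ (¬¬T ∨ T))
  →1  (((x0 ∨ T) ∨ ¬¬x1) ∧ (x0 ∧ ((F ∧ x2) ∨ (F ∧ x0)))) ∧ ((((T ∧ x2) ∧ (x0 ∨ x1)) ∧ ((T ∨ F) ∨ x0)) ∧ (¬¬T ∨ T))
  →2  ((T ∨ ¬¬x1) ∧ (x0 ∧ ((F ∧ x2) ∨ (F ∧ x0)))) ∧ ((((T ∧ x2) ∧ (x0 ∨ x1)) ∧ ((T ∨ F) ∨ x0)) ∧ (¬¬T ∨ T))
  →3  (T ∧ (x0 ∧ ((F ∧ x2) ∨ (F ∧ x0)))) ∧ ((((T ∧ x2) ∧ (x0 ∨ x1)) ∧ ((T ∨ F) ∨ x0)) ∧ (¬¬T ∨ T))
  →4  (x0 ∧ ((F ∧ x2) ∨ (F ∧ x0))) ∧ ((((T ∧ x2) ∧ (x0 ∨ x1)) ∧ ((T ∨ F) ∨ x0)) ∧ (¬¬T ∨ T))
  →5  (x0 ∧ (F ∨ (F ∧ x0))) ∧ ((((T ∧ x2) ∧ (x0 ∨ x1)) ∧ ((T ∨ F) ∨ x0)) ∧ (¬¬T ∨ T))
  →6  (x0 ∧ (F ∧ x0)) ∧ ((((T ∧ x2) ∧ (x0 ∨ x1)) ∧ ((T ∨ F) ∨ x0)) ∧ (¬¬T ∨ T))
  →7  (x0 ∧ F) ∧ ((((T ∧ x2) ∧ (x0 ∨ x1)) ∧ ((T ∨ F) ∨ x0)) ∧ (¬¬T ∨ T))
  →8  F ∧ ((((T ∧ x2) ∧ (x0 ∨ x1)) ∧ ((T ∨ F) ∨ x0)) ∧ (¬¬T ∨ T))
  →9  F

Answer: normal form = F  (in 9 steps)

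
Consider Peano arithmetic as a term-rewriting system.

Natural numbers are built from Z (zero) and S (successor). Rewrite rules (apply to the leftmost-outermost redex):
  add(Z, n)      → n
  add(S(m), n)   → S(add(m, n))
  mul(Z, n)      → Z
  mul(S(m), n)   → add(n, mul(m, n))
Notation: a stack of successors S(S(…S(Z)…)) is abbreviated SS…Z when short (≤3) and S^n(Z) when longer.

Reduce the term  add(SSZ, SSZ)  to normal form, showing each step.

Answer: normal form = S^4(Z)  (in 3 steps)

Working:
  start: add(SSZ, SSZ)
  →1  S(add(SZ, SSZ))
  →2  S(S(add(Z, SSZ)))
  →3  S^4(Z)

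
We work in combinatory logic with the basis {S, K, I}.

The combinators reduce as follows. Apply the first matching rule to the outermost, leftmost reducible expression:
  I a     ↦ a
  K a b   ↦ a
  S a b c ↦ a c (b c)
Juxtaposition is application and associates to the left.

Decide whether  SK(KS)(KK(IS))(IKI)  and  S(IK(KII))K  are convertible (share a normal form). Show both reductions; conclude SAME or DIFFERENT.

Term A:
  start: SK(KS)(KK(IS))(IKI)
  step 1: K(KK(IS))(KS(KK(IS)))(IKI)
  step 2: KK(IS)(IKI)
  step 3: K(IKI)
  step 4: K(KI)

Term B:
  start: S(IK(KII))K
  step 1: S(K(KII))K
  step 2: S(KI)K

Answer: DIFFERENT — A ⇓ K(KI), B ⇓ S(KI)K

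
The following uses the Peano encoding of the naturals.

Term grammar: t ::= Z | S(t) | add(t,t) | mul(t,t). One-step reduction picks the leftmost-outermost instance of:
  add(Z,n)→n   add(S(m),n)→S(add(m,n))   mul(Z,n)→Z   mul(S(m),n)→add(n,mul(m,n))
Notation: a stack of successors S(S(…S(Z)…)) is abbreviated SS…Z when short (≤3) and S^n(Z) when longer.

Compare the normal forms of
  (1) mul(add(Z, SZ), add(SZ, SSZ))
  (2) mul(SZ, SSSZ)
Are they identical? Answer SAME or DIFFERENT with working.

Term A:
  start: mul(add(Z, SZ), add(SZ, SSZ))
  →1  mul(SZ, add(SZ, SSZ))
  →2  add(add(SZ, SSZ), mul(Z, add(SZ, SSZ)))
  →3  add(S(add(Z, SSZ)), mul(Z, add(SZ, SSZ)))
  →4  S(add(add(Z, SSZ), mul(Z, add(SZ, SSZ))))
  →5  S(add(SSZ, mul(Z, add(SZ, SSZ))))
  →6  S(S(add(SZ, mul(Z, add(SZ, SSZ)))))
  →7  S(S(S(add(Z, mul(Z, add(SZ, SSZ))))))
  →8  S(S(S(mul(Z, add(SZ, SSZ)))))
  →9  SSSZ

Term B:
  start: mul(SZ, SSSZ)
  →1  add(SSSZ, mul(Z, SSSZ))
  →2  S(add(SSZ, mul(Z, SSSZ)))
  →3  S(S(add(SZ, mul(Z, SSSZ))))
  →4  S(S(S(add(Z, mul(Z, SSSZ)))))
  →5  S(S(S(mul(Z, SSSZ))))
  →6  SSSZ

Answer: SAME — A ⇓ SSSZ, B ⇓ SSSZ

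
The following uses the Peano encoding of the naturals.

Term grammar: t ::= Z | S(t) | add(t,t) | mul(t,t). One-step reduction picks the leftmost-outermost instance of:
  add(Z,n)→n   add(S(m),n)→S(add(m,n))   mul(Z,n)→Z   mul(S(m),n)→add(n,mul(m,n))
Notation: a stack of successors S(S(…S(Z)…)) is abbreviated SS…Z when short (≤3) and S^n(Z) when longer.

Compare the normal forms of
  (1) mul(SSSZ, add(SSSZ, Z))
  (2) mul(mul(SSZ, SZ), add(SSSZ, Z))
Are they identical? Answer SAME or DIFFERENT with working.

Term A:
  start: mul(SSSZ, add(SSSZ, Z))
  [1] add(add(SSSZ, Z), mul(SSZ, add(SSSZ, Z)))
  [2] add(S(add(SSZ, Z)), mul(SSZ, add(SSSZ, Z)))
  [3] S(add(add(SSZ, Z), mul(SSZ, add(SSSZ, Z))))
  [4] S(add(S(add(SZ, Z)), mul(SSZ, add(SSSZ, Z))))
  [5] S(S(add(add(SZ, Z), mul(SSZ, add(SSSZ, Z)))))
  [6] S(S(add(S(add(Z, Z)), mul(SSZ, add(SSSZ, Z)))))
  [7] S(S(S(add(add(Z, Z), mul(SSZ, add(SSSZ, Z))))))
  [8] S(S(S(add(Z, mul(SSZ, add(SSSZ, Z))))))
  [9] S(S(S(mul(SSZ, add(SSSZ, Z)))))
  [10] S(S(S(add(add(SSSZ, Z), mul(SZ, add(SSSZ, Z))))))
  [11] S(S(S(add(S(add(SSZ, Z)), mul(SZ, add(SSSZ, Z))))))
  [12] S(S(S(S(add(add(SSZ, Z), mul(SZ, add(SSSZ, Z)))))))
  [13] S(S(S(S(add(S(add(SZ, Z)), mul(SZ, add(SSSZ, Z)))))))
  [14] S(S(S(S(S(add(add(SZ, Z), mul(SZ, add(SSSZ, Z))))))))
  [15] S(S(S(S(S(add(S(add(Z, Z)), mul(SZ, add(SSSZ, Z))))))))
  [16] S(S(S(S(S(S(add(add(Z, Z), mul(SZ, add(SSSZ, Z)))))))))
  [17] S(S(S(S(S(S(add(Z, mul(SZ, add(SSSZ, Z)))))))))
  [18] S(S(S(S(S(S(mul(SZ, add(SSSZ, Z))))))))
  [19] S(S(S(S(S(S(add(add(SSSZ, Z), mul(Z, add(SSSZ, Z)))))))))
  [20] S(S(S(S(S(S(add(S(add(SSZ, Z)), mul(Z, add(SSSZ, Z)))))))))
  [21] S(S(S(S(S(S(S(add(add(SSZ, Z), mul(Z, add(SSSZ, Z))))))))))
  [22] S(S(S(S(S(S(S(add(S(add(SZ, Z)), mul(Z, add(SSSZ, Z))))))))))
  [23] S(S(S(S(S(S(S(S(add(add(SZ, Z), mul(Z, add(SSSZ, Z)))))))))))
  [24] S(S(S(S(S(S(S(S(add(S(add(Z, Z)), mul(Z, add(SSSZ, Z)))))))))))
  [25] S(S(S(S(S(S(S(S(S(add(add(Z, Z), mul(Z, add(SSSZ, Z))))))))))))
  [26] S(S(S(S(S(S(S(S(S(add(Z, mul(Z, add(SSSZ, Z))))))))))))
  [27] S(S(S(S(S(S(S(S(S(mul(Z, add(SSSZ, Z)))))))))))
  [28] S^9(Z)

Term B:
  start: mul(mul(SSZ, SZ), add(SSSZ, Z))
  [1] mul(add(SZ, mul(SZ, SZ)), add(SSSZ, Z))
  [2] mul(S(add(Z, mul(SZ, SZ))), add(SSSZ, Z))
  [3] add(add(SSSZ, Z), mul(add(Z, mul(SZ, SZ)), add(SSSZ, Z)))
  [4] add(S(add(SSZ, Z)), mul(add(Z, mul(SZ, SZ)), add(SSSZ, Z)))
  [5] S(add(add(SSZ, Z), mul(add(Z, mul(SZ, SZ)), add(SSSZ, Z))))
  [6] S(add(S(add(SZ, Z)), mul(add(Z, mul(SZ, SZ)), add(SSSZ, Z))))
  [7] S(S(add(add(SZ, Z), mul(add(Z, mul(SZ, SZ)), add(SSSZ, Z)))))
  [8] S(S(add(S(add(Z, Z)), mul(add(Z, mul(SZ, SZ)), add(SSSZ, Z)))))
  [9] S(S(S(add(add(Z, Z), mul(add(Z, mul(SZ, SZ)), add(SSSZ, Z))))))
  [10] S(S(S(add(Z, mul(add(Z, mul(SZ, SZ)), add(SSSZ, Z))))))
  [11] S(S(S(mul(add(Z, mul(SZ, SZ)), add(SSSZ, Z)))))
  [12] S(S(S(mul(mul(SZ, SZ), add(SSSZ, Z)))))
  [13] S(S(S(mul(add(SZ, mul(Z, SZ)), add(SSSZ, Z)))))
  [14] S(S(S(mul(S(add(Z, mul(Z, SZ))), add(SSSZ, Z)))))
  [15] S(S(S(add(add(SSSZ, Z), mul(add(Z, mul(Z, SZ)), add(SSSZ, Z))))))
  [16] S(S(S(add(S(add(SSZ, Z)), mul(add(Z, mul(Z, SZ)), add(SSSZ, Z))))))
  [17] S(S(S(S(add(add(SSZ, Z), mul(add(Z, mul(Z, SZ)), add(SSSZ, Z)))))))
  [18] S(S(S(S(add(S(add(SZ, Z)), mul(add(Z, mul(Z, SZ)), add(SSSZ, Z)))))))
  [19] S(S(S(S(S(add(add(SZ, Z), mul(add(Z, mul(Z, SZ)), add(SSSZ, Z))))))))
  [20] S(S(S(S(S(add(S(add(Z, Z)), mul(add(Z, mul(Z, SZ)), add(SSSZ, Z))))))))
  [21] S(S(S(S(S(S(add(add(Z, Z), mul(add(Z, mul(Z, SZ)), add(SSSZ, Z)))))))))
  [22] S(S(S(S(S(S(add(Z, mul(add(Z, mul(Z, SZ)), add(SSSZ, Z)))))))))
  [23] S(S(S(S(S(S(mul(add(Z, mul(Z, SZ)), add(SSSZ, Z))))))))
  [24] S(S(S(S(S(S(mul(mul(Z, SZ), add(SSSZ, Z))))))))
  [25] S(S(S(S(S(S(mul(Z, add(SSSZ, Z))))))))
  [26] S^6(Z)

Answer: DIFFERENT — A ⇓ S^9(Z), B ⇓ S^6(Z)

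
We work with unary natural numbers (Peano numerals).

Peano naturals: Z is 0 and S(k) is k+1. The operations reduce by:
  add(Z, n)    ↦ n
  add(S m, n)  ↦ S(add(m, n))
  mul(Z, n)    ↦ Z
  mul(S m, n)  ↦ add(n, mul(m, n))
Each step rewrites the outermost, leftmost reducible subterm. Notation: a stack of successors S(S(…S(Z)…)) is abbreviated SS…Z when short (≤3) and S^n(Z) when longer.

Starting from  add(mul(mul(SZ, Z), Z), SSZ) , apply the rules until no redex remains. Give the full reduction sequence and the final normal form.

Answer: normal form = SSZ  (in 5 steps)

Working:
  start: add(mul(mul(SZ, Z), Z), SSZ)
  step 1: add(mul(add(Z, mul(Z, Z)), Z), SSZ)
  step 2: add(mul(mul(Z, Z), Z), SSZ)
  step 3: add(mul(Z, Z), SSZ)
  step 4: add(Z, SSZ)
  step 5: SSZ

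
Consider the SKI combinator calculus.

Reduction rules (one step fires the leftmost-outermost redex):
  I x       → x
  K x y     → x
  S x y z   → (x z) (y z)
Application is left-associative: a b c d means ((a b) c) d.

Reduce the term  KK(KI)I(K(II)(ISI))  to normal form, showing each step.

Answer: normal form = I  (in 2 steps)

Working:
  start: KK(KI)I(K(II)(ISI))
  step 1: KI(K(II)(ISI))
  step 2: I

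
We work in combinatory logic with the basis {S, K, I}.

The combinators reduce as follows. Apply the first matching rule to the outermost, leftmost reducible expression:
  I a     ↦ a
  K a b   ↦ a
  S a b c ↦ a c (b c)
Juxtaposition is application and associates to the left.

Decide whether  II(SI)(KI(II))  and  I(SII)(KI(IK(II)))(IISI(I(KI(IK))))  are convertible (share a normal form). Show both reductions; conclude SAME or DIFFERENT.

Term A:
  start: II(SI)(KI(II))
  [1] I(SI)(KI(II))
  [2] SI(KI(II))
  [3] SII

Term B:
  start: I(SII)(KI(IK(II)))(IISI(I(KI(IK))))
  [1] SII(KI(IK(II)))(IISI(I(KI(IK))))
  [2] I(KI(IK(II)))(I(KI(IK(II))))(IISI(I(KI(IK))))
  [3] KI(IK(II))(I(KI(IK(II))))(IISI(I(KI(IK))))
  [4] I(I(KI(IK(II))))(IISI(I(KI(IK))))
  [5] I(KI(IK(II)))(IISI(I(KI(IK))))
  [6] KI(IK(II))(IISI(I(KI(IK))))
  [7] I(IISI(I(KI(IK))))
  [8] IISI(I(KI(IK)))
  [9] ISI(I(KI(IK)))
  [10] SI(I(KI(IK)))
  [11] SI(KI(IK))
  [12] SII

Answer: SAME — A ⇓ SII, B ⇓ SII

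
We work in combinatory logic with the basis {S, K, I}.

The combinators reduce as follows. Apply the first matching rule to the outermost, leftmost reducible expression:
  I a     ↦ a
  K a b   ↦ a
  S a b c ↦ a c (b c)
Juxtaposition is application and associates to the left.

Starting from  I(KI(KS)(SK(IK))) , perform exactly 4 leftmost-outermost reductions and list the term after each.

  start: I(KI(KS)(SK(IK)))
  step 1: KI(KS)(SK(IK))
  step 2: I(SK(IK))
  step 3: SK(IK)
  step 4: SKK

Answer: after 4 steps: SKK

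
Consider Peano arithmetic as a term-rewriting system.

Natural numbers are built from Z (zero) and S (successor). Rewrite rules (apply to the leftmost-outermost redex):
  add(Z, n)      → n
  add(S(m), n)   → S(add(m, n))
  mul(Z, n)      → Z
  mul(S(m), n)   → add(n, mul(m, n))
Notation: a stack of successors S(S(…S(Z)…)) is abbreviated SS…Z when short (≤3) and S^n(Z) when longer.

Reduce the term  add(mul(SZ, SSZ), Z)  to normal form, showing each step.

Answer: normal form = SSZ  (in 8 steps)

Working:
  start: add(mul(SZ, SSZ), Z)
  [1] add(add(SSZ, mul(Z, SSZ)), Z)
  [2] add(S(add(SZ, mul(Z, SSZ))), Z)
  [3] S(add(add(SZ, mul(Z, SSZ)), Z))
  [4] S(add(S(add(Z, mul(Z, SSZ))), Z))
  [5] S(S(add(add(Z, mul(Z, SSZ)), Z)))
  [6] S(S(add(mul(Z, SSZ), Z)))
  [7] S(S(add(Z, Z)))
  [8] SSZ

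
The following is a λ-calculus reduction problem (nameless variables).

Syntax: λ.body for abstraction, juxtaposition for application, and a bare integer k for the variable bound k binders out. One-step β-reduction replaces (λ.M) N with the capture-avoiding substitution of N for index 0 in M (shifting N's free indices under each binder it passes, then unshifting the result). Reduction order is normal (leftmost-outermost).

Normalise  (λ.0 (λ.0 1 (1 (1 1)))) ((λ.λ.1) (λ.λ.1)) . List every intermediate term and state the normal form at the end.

  start: (λ.0 (λ.0 1 (1 (1 1)))) ((λ.λ.1) (λ.λ.1))
  →1  (λ.λ.1) (λ.λ.1) (λ.0 ((λ.λ.1) (λ.λ.1)) ((λ.λ.1) (λ.λ.1) ((λ.λ.1) (λ.λ.1) ((λ.λ.1) (λ.λ.1)))))
  →2  (λ.λ.λ.1) (λ.0 ((λ.λ.1) (λ.λ.1)) ((λ.λ.1) (λ.λ.1) ((λ.λ.1) (λ.λ.1) ((λ.λ.1) (λ.λ.1)))))
  →3  λ.λ.1

Answer: normal form = λ.λ.1  (in 3 steps)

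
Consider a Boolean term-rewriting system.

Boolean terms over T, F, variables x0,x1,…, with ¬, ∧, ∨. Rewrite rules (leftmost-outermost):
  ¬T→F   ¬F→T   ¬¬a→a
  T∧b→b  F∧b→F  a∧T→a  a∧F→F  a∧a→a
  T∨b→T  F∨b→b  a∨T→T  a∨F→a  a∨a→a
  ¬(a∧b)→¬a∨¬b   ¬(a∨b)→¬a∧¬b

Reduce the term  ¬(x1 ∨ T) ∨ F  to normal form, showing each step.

  start: ¬(x1 ∨ T) ∨ F
  →1  ¬(x1 ∨ T)
  →2  ¬x1 ∧ ¬T
  →3  ¬x1 ∧ F
  →4  F

Answer: normal form = F  (in 4 steps)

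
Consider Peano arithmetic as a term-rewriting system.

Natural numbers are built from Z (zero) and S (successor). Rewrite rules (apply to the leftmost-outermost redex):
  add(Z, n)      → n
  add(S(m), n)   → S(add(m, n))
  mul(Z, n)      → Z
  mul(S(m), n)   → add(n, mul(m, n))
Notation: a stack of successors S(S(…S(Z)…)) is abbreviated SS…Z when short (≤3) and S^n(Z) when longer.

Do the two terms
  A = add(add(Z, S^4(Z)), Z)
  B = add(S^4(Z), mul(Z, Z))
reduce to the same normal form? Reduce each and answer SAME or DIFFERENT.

Answer: SAME — A ⇓ S^4(Z), B ⇓ S^4(Z)

Working:
Term A:
  start: add(add(Z, S^4(Z)), Z)
  →1  add(S^4(Z), Z)
  →2  S(add(SSSZ, Z))
  →3  S(S(add(SSZ, Z)))
  →4  S(S(S(add(SZ, Z))))
  →5  S(S(S(S(add(Z, Z)))))
  →6  S^4(Z)

Term B:
  start: add(S^4(Z), mul(Z, Z))
  →1  S(add(SSSZ, mul(Z, Z)))
  →2  S(S(add(SSZ, mul(Z, Z))))
  →3  S(S(S(add(SZ, mul(Z, Z)))))
  →4  S(S(S(S(add(Z, mul(Z, Z))))))
  →5  S(S(S(S(mul(Z, Z)))))
  →6  S^4(Z)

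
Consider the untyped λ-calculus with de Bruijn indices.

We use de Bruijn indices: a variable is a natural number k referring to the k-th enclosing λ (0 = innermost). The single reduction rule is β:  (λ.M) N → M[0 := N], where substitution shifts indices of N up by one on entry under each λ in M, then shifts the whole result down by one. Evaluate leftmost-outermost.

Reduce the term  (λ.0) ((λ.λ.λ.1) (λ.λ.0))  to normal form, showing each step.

Answer: normal form = λ.λ.1  (in 2 steps)

Working:
  start: (λ.0) ((λ.λ.λ.1) (λ.λ.0))
  →1  (λ.λ.λ.1) (λ.λ.0)
  →2  λ.λ.1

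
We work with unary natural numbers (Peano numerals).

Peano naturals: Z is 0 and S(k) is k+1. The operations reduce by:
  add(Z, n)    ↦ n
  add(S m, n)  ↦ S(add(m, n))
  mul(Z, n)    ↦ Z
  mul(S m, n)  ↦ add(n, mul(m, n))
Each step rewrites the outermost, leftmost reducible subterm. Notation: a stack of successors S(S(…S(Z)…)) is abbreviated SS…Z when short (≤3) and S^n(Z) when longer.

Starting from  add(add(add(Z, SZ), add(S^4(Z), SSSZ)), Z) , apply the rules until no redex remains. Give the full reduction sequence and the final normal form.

Answer: normal form = S^8(Z)  (in 17 steps)

Reduction:
  start: add(add(add(Z, SZ), add(S^4(Z), SSSZ)), Z)
  step 1: add(add(SZ, add(S^4(Z), SSSZ)), Z)
  step 2: add(S(add(Z, add(S^4(Z), SSSZ))), Z)
  step 3: S(add(add(Z, add(S^4(Z), SSSZ)), Z))
  step 4: S(add(add(S^4(Z), SSSZ), Z))
  step 5: S(add(S(add(SSSZ, SSSZ)), Z))
  step 6: S(S(add(add(SSSZ, SSSZ), Z)))
  step 7: S(S(add(S(add(SSZ, SSSZ)), Z)))
  step 8: S(S(S(add(add(SSZ, SSSZ), Z))))
  step 9: S(S(S(add(S(add(SZ, SSSZ)), Z))))
  step 10: S(S(S(S(add(add(SZ, SSSZ), Z)))))
  step 11: S(S(S(S(add(S(add(Z, SSSZ)), Z)))))
  step 12: S(S(S(S(S(add(add(Z, SSSZ), Z))))))
  step 13: S(S(S(S(S(add(SSSZ, Z))))))
  step 14: S(S(S(S(S(S(add(SSZ, Z)))))))
  step 15: S(S(S(S(S(S(S(add(SZ, Z))))))))
  step 16: S(S(S(S(S(S(S(S(add(Z, Z)))))))))
  step 17: S^8(Z)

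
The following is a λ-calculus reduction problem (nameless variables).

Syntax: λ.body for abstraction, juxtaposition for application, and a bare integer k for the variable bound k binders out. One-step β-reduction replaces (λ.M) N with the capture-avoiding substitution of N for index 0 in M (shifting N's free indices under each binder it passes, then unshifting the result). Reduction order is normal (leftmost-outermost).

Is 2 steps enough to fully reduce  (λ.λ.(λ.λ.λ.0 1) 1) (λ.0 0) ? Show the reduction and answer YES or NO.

  start: (λ.λ.(λ.λ.λ.0 1) 1) (λ.0 0)
  step 1: λ.(λ.λ.λ.0 1) (λ.0 0)
  step 2: λ.λ.λ.0 1

Answer: YES — reaches normal form λ.λ.λ.0 1 in 2 ≤ 2 steps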